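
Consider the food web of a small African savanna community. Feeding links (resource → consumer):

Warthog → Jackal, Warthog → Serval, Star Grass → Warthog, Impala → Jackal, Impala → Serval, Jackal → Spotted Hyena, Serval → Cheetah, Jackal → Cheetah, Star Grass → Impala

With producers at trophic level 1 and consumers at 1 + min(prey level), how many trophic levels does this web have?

4

Producers (level 1): Star Grass.
Following each consumer down to its lowest-level prey: Star Grass → Warthog → Jackal → Spotted Hyena (levels 1 through 4).
All prey of Spotted Hyena (Jackal 3) are at level 3 or above, so Spotted Hyena is at level 1 + 3 = 4.
Every consumer has at least one prey at level 3 or below, so none exceeds level 4.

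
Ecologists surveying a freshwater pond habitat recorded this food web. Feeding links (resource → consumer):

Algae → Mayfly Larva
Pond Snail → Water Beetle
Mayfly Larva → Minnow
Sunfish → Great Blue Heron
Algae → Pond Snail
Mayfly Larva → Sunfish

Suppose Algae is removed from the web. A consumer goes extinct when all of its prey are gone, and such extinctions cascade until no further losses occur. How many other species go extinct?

6

Remove Algae.
Round 1: Pond Snail (all prey gone), Mayfly Larva (all prey gone) → extinct.
Round 2: Sunfish (all prey gone), Minnow (all prey gone), Water Beetle (all prey gone) → extinct.
Round 3: Great Blue Heron (all prey gone) → extinct.
No further losses. Total secondary extinctions: 6.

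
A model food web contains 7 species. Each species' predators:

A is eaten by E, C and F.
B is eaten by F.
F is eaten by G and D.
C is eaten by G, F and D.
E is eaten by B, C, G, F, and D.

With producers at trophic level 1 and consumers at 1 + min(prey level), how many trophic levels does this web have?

Producers (level 1): A.
Following each consumer down to its lowest-level prey: A → E → D (levels 1 through 3).
All prey of D (E 2, C 2, F 2) are at level 2 or above, so D is at level 1 + 2 = 3.
Every consumer has at least one prey at level 2 or below, so none exceeds level 3.

3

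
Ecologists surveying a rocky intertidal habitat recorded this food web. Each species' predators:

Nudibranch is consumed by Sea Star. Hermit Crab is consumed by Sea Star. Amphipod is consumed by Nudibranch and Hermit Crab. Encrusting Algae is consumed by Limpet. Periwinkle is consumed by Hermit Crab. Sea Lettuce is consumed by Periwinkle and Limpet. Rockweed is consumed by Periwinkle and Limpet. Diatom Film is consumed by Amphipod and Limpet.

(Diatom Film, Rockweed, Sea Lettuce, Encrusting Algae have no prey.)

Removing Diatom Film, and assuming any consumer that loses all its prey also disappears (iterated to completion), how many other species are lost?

2

Remove Diatom Film.
Round 1: Amphipod (all prey gone) → extinct.
Round 2: Nudibranch (all prey gone) → extinct.
No further losses. Total secondary extinctions: 2.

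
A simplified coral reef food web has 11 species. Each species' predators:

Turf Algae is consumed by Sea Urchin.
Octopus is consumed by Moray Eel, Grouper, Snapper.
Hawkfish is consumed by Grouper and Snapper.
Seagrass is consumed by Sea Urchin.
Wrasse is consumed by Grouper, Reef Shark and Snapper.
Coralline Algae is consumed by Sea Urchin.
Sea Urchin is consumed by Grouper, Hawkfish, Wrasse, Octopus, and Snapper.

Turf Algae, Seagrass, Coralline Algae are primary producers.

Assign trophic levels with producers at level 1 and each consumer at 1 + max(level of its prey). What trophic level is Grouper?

Turf Algae is a producer → level 1.
Sea Urchin eats Turf Algae (level 1); other prey at levels: Seagrass 1, Coralline Algae 1 → level 2.
Hawkfish eats Sea Urchin → level 3.
Grouper eats Hawkfish (level 3); other prey at levels: Sea Urchin 2, Wrasse 3, Octopus 3 → level 4.

Trophic level 4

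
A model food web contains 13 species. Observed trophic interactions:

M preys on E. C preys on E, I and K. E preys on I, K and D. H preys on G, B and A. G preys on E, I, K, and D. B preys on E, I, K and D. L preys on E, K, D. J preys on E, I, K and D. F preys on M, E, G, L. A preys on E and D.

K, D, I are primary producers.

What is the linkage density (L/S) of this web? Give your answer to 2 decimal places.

There are L = 31 links among S = 13 species.
L/S = 31/13 = 2.3846 ≈ 2.38.

L/S = 2.38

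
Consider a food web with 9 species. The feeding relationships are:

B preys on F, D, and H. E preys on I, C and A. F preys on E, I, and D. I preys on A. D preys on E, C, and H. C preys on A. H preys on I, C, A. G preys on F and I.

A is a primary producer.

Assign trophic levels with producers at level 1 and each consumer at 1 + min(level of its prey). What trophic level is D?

Trophic level 3

A is a producer → level 1.
C eats A → level 2.
D eats C → level 3.
No prey of D is below level 2, so 3 is the minimum.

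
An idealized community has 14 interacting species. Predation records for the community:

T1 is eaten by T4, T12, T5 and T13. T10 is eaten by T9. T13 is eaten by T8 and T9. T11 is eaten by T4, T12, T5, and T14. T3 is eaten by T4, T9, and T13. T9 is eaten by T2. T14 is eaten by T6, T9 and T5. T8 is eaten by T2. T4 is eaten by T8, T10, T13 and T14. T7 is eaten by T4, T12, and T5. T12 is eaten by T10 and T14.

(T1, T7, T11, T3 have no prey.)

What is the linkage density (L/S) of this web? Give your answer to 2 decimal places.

There are L = 28 links among S = 14 species.
L/S = 28/14 = 2.0000 ≈ 2.00.

L/S = 2.00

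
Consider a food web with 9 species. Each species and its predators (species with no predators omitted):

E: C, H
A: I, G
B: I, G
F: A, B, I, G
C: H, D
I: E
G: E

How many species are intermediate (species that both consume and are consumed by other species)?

6

Intermediate species (has both prey and predators): A, B, I, G, E, C.
Count: 6.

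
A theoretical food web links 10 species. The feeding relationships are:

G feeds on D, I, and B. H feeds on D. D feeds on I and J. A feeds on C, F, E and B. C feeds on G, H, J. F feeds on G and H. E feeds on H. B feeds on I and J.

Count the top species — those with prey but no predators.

Top species (has prey, but nothing eats it): A.
Count: 1.

1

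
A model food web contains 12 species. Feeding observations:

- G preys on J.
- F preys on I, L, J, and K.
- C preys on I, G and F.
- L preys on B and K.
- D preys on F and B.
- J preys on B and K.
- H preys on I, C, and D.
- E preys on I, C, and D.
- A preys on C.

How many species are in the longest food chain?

One longest chain: K → J → F → C → E.
It has 5 species and 4 links.

5 species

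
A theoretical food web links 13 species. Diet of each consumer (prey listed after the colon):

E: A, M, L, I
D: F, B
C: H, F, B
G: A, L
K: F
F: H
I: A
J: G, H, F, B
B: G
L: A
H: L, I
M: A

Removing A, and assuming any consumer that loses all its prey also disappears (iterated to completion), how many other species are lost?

12

Remove A.
Round 1: M (all prey gone), L (all prey gone), I (all prey gone) → extinct.
Round 2: G (all prey gone), H (all prey gone), E (all prey gone) → extinct.
Round 3: F (all prey gone), B (all prey gone) → extinct.
Round 4: C (all prey gone), D (all prey gone), K (all prey gone), J (all prey gone) → extinct.
No further losses. Total secondary extinctions: 12.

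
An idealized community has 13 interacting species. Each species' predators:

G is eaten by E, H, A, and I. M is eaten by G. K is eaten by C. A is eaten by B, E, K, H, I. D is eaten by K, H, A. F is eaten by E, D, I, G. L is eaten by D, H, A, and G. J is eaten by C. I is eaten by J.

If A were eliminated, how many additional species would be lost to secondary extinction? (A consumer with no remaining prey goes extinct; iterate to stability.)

1

Remove A.
Round 1: B (all prey gone) → extinct.
No further losses. Total secondary extinctions: 1.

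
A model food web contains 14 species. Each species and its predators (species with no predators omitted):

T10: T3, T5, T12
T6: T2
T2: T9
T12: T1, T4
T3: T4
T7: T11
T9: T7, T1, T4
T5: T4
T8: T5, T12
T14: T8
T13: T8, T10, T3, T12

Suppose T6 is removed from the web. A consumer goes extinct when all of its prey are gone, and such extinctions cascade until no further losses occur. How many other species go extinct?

Remove T6.
Round 1: T2 (all prey gone) → extinct.
Round 2: T9 (all prey gone) → extinct.
Round 3: T7 (all prey gone) → extinct.
Round 4: T11 (all prey gone) → extinct.
No further losses. Total secondary extinctions: 4.

4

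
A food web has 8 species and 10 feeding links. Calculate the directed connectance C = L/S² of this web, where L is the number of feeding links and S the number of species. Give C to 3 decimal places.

The web has S = 8 species and L = 10 feeding links.
C = L / S² = 10 / 64 = 0.1562 ≈ 0.156.

C = 0.156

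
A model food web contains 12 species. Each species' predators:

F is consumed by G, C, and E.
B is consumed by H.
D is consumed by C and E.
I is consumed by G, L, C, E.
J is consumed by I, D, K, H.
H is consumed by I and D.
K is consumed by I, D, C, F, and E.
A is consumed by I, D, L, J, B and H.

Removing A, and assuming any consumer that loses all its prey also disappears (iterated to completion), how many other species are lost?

Remove A.
Round 1: B (all prey gone), J (all prey gone) → extinct.
Round 2: H (all prey gone), K (all prey gone) → extinct.
Round 3: I (all prey gone), D (all prey gone), F (all prey gone) → extinct.
Round 4: C (all prey gone), E (all prey gone), L (all prey gone), G (all prey gone) → extinct.
No further losses. Total secondary extinctions: 11.

11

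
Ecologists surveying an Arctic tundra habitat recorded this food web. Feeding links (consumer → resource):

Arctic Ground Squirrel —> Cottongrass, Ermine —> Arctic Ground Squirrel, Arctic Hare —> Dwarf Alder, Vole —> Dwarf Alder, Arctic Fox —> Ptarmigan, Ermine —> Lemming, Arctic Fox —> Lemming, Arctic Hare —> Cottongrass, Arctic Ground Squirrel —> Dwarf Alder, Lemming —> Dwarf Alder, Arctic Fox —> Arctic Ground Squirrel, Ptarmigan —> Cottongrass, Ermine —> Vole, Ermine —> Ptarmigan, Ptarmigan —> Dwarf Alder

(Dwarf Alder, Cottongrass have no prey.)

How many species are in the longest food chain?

One longest chain: Dwarf Alder → Lemming → Arctic Fox.
It has 3 species and 2 links.

3 species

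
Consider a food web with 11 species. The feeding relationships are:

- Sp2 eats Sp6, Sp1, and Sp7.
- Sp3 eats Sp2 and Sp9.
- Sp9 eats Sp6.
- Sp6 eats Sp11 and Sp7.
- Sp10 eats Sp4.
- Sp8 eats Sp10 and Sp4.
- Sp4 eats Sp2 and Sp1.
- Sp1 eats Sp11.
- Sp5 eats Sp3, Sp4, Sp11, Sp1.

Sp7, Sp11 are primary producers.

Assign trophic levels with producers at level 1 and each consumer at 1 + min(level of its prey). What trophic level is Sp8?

Sp11 is a producer → level 1.
Sp1 eats Sp11 → level 2.
Sp4 eats Sp1 → level 3.
Sp8 eats Sp4 → level 4.
No prey of Sp8 is below level 3, so 4 is the minimum.

Trophic level 4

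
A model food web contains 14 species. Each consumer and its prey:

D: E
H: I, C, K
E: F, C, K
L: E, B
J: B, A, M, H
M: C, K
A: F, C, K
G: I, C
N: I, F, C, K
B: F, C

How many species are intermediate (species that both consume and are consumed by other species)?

Intermediate species (has both prey and predators): E, B, A, M, H.
Count: 5.

5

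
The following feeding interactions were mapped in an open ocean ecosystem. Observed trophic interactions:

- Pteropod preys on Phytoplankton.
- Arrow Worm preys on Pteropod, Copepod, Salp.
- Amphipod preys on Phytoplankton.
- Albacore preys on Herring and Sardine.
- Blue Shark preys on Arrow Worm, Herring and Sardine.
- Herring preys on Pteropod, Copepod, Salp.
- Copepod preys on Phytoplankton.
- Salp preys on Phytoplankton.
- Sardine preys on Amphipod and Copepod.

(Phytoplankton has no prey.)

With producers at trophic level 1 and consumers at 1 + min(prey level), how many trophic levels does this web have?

Producers (level 1): Phytoplankton.
Following each consumer down to its lowest-level prey: Phytoplankton → Amphipod → Sardine → Albacore (levels 1 through 4).
All prey of Albacore (Sardine 3, Herring 3) are at level 3 or above, so Albacore is at level 1 + 3 = 4.
Every consumer has at least one prey at level 3 or below, so none exceeds level 4.

4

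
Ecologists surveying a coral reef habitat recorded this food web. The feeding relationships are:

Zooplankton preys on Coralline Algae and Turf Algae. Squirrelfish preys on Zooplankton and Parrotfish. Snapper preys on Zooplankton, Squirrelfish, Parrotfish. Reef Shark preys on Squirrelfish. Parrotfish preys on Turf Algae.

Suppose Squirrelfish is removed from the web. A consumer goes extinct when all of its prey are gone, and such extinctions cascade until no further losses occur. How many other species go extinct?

Remove Squirrelfish.
Round 1: Reef Shark (all prey gone) → extinct.
No further losses. Total secondary extinctions: 1.

1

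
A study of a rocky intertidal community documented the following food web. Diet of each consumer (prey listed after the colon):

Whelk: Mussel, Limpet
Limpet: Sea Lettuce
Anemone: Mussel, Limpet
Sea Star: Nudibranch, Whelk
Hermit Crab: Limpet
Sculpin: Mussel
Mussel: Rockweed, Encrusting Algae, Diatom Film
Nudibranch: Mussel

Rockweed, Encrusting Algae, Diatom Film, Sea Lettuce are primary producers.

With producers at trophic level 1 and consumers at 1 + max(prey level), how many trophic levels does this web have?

Producers (level 1): Rockweed, Encrusting Algae, Diatom Film, Sea Lettuce.
Rockweed → Mussel → Whelk → Sea Star gives Sea Star level 4.
No species has a prey at level 4, so no species reaches level 5.

4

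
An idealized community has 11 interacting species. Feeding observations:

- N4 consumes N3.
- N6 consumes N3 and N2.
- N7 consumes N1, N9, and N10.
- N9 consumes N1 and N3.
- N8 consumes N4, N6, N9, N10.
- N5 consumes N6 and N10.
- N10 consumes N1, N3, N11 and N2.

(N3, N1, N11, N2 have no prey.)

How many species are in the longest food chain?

One longest chain: N3 → N10 → N5.
It has 3 species and 2 links.

3 species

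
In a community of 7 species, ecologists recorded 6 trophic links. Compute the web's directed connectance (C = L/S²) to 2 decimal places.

The web has S = 7 species and L = 6 feeding links.
C = L / S² = 6 / 49 = 0.1224 ≈ 0.12.

C = 0.12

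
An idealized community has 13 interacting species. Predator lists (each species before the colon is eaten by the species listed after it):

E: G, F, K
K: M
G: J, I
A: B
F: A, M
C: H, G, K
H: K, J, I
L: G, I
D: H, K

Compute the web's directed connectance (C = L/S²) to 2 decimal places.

The web has S = 13 species and L = 19 feeding links.
C = L / S² = 19 / 169 = 0.1124 ≈ 0.11.

C = 0.11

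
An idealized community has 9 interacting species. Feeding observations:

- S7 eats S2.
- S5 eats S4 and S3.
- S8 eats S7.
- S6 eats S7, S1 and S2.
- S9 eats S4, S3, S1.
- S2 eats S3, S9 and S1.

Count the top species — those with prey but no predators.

3

Top species (has prey, but nothing eats it): S5, S8, S6.
Count: 3.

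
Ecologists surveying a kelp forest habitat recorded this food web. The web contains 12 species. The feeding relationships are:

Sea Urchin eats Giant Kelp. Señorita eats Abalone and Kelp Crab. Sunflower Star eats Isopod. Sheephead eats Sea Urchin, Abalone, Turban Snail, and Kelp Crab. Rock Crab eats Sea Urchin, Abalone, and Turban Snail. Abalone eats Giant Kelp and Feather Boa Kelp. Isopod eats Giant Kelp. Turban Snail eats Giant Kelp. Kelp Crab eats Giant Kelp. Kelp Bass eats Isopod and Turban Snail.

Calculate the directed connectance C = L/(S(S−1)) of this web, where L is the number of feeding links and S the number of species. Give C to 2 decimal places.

The web has S = 12 species and L = 18 feeding links.
C = L / (S(S−1)) = 18 / 132 = 0.1364 ≈ 0.14.

C = 0.14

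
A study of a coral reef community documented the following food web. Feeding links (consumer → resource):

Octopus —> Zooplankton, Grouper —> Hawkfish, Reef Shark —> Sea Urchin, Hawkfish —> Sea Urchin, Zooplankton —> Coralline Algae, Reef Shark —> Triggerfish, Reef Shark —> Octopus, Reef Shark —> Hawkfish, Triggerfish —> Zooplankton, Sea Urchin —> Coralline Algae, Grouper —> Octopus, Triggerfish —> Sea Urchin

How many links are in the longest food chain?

One longest chain: Coralline Algae → Sea Urchin → Triggerfish → Reef Shark.
It has 4 species and 3 links.

3 links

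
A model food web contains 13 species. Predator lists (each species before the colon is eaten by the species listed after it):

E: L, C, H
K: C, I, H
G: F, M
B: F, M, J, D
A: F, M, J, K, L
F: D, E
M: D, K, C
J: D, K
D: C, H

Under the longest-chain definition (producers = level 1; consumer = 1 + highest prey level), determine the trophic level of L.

G is a producer → level 1.
F eats G (level 1); other prey at levels: A 1, B 1 → level 2.
E eats F → level 3.
L eats E (level 3); other prey at levels: A 1 → level 4.

Trophic level 4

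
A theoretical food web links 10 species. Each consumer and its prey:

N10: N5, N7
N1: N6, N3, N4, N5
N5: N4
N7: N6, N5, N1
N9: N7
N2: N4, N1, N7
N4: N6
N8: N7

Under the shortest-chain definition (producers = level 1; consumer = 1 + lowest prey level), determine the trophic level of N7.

Trophic level 2

N6 is a producer → level 1.
N7 eats N6 → level 2.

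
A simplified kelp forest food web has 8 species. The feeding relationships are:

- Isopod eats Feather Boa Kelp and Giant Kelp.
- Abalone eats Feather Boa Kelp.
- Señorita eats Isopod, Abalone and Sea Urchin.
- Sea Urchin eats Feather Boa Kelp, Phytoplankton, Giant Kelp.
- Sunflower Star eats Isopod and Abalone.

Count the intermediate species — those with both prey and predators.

Intermediate species (has both prey and predators): Sea Urchin, Isopod, Abalone.
Count: 3.

3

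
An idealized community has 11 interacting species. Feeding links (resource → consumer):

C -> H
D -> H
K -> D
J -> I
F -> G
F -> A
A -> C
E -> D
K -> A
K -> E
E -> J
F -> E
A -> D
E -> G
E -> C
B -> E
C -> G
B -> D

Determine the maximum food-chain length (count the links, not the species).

One longest chain: F → A → C → G.
It has 4 species and 3 links.

3 links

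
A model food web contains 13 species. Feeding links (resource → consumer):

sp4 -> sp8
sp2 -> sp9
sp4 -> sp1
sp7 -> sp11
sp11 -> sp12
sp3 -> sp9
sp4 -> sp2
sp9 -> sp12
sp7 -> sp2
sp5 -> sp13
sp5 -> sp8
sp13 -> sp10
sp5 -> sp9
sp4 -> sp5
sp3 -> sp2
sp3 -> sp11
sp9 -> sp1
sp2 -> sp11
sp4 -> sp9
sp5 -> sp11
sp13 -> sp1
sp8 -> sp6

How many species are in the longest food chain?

4 species

One longest chain: sp4 → sp5 → sp13 → sp10.
It has 4 species and 3 links.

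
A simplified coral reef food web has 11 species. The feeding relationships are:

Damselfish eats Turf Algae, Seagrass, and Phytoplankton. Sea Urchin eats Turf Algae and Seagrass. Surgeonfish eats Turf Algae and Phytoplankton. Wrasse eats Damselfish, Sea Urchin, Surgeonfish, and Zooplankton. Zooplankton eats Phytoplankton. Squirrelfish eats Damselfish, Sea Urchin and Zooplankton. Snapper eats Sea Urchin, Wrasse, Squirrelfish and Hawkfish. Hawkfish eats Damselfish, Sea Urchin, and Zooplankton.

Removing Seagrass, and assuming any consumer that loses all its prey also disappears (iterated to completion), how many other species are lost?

0

Remove Seagrass.
Every predator of it retains at least one other prey: Sea Urchin still has Turf Algae; Damselfish still has Turf Algae, Phytoplankton.
No consumer loses all prey, so no secondary extinctions occur.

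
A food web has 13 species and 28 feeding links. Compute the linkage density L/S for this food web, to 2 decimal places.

L/S = 2.15

There are L = 28 links among S = 13 species.
L/S = 28/13 = 2.1538 ≈ 2.15.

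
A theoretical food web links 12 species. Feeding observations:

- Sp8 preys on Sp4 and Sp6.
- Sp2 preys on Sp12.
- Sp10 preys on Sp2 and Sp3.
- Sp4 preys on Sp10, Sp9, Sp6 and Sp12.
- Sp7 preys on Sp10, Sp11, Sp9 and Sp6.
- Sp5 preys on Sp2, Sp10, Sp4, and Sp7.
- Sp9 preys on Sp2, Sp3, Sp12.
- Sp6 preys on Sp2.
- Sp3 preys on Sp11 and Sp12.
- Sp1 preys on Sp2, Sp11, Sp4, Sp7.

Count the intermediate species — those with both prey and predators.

Intermediate species (has both prey and predators): Sp2, Sp3, Sp9, Sp6, Sp10, Sp4, Sp7.
Count: 7.

7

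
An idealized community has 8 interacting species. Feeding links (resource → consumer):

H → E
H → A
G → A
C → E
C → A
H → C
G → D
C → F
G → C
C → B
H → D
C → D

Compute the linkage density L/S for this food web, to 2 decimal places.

There are L = 12 links among S = 8 species.
L/S = 12/8 = 1.5000 ≈ 1.50.

L/S = 1.50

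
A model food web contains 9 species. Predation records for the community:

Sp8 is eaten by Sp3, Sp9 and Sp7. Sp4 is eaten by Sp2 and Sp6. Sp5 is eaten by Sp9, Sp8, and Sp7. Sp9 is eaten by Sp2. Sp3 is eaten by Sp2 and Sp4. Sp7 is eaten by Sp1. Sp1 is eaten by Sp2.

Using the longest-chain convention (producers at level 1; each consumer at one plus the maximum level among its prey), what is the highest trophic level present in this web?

Producers (level 1): Sp5.
Sp5 → Sp8 → Sp3 → Sp4 → Sp6 gives Sp6 level 5.
No species has a prey at level 5, so no species reaches level 6.

5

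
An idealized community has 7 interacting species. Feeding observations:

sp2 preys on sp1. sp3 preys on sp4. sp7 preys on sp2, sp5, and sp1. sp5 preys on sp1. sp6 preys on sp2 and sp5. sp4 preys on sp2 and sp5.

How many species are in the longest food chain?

4 species

One longest chain: sp1 → sp5 → sp4 → sp3.
It has 4 species and 3 links.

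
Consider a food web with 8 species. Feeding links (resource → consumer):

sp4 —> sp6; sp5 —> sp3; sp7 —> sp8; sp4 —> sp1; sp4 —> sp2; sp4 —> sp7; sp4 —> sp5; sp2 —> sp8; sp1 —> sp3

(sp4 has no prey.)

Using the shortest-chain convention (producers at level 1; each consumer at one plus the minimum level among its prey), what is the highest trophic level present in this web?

Producers (level 1): sp4.
Following each consumer down to its lowest-level prey: sp4 → sp5 → sp3 (levels 1 through 3).
All prey of sp3 (sp5 2, sp1 2) are at level 2 or above, so sp3 is at level 1 + 2 = 3.
Every consumer has at least one prey at level 2 or below, so none exceeds level 3.

3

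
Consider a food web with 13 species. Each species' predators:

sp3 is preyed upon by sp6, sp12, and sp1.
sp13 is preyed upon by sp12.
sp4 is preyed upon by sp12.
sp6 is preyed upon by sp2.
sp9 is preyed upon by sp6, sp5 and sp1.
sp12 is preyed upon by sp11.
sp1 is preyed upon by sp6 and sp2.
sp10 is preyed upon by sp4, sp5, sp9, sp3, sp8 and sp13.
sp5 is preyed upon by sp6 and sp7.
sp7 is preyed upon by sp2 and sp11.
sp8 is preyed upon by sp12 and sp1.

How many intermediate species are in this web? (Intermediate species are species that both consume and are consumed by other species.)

Intermediate species (has both prey and predators): sp9, sp13, sp3, sp8, sp4, sp12, sp1, sp5, sp7, sp6.
Count: 10.

10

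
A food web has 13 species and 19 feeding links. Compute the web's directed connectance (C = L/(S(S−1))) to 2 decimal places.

C = 0.12

The web has S = 13 species and L = 19 feeding links.
C = L / (S(S−1)) = 19 / 156 = 0.1218 ≈ 0.12.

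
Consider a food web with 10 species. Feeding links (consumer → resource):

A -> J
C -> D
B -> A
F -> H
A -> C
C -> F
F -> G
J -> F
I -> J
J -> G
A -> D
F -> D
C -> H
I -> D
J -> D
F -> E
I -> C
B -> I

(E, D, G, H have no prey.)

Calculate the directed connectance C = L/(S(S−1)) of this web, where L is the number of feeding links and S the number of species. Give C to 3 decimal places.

The web has S = 10 species and L = 18 feeding links.
C = L / (S(S−1)) = 18 / 90 = 0.2000 ≈ 0.200.

C = 0.200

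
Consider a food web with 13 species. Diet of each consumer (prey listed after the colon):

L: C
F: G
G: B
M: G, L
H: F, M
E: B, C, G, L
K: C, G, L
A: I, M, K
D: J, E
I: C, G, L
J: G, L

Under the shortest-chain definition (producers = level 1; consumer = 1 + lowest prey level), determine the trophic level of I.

Trophic level 2

C is a producer → level 1.
I eats C → level 2.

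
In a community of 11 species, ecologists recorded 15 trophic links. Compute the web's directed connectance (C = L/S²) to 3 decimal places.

The web has S = 11 species and L = 15 feeding links.
C = L / S² = 15 / 121 = 0.1240 ≈ 0.124.

C = 0.124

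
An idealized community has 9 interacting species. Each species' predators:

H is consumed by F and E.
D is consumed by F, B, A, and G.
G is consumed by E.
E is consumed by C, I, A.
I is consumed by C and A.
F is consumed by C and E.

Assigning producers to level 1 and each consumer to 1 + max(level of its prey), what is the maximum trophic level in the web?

Producers (level 1): D, H.
D → F → E → I → A gives A level 5.
No species has a prey at level 5, so no species reaches level 6.

5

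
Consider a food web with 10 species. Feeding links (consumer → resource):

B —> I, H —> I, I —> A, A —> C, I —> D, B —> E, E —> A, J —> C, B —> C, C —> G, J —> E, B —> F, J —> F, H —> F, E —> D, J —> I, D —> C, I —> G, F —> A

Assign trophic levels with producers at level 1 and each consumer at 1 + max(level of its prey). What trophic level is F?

G is a producer → level 1.
C eats G → level 2.
A eats C → level 3.
F eats A → level 4.

Trophic level 4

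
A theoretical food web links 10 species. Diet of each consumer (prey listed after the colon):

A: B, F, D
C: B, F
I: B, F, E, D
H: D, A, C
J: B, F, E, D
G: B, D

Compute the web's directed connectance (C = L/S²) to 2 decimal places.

The web has S = 10 species and L = 18 feeding links.
C = L / S² = 18 / 100 = 0.1800 ≈ 0.18.

C = 0.18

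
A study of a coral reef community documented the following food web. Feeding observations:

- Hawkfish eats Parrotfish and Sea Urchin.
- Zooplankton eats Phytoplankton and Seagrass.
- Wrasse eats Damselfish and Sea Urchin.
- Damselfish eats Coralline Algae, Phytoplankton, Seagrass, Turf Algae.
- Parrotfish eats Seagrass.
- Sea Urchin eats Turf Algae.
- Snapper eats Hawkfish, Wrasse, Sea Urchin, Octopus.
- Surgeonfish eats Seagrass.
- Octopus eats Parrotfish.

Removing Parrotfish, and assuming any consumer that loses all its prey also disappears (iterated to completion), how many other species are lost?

1

Remove Parrotfish.
Round 1: Octopus (all prey gone) → extinct.
No further losses. Total secondary extinctions: 1.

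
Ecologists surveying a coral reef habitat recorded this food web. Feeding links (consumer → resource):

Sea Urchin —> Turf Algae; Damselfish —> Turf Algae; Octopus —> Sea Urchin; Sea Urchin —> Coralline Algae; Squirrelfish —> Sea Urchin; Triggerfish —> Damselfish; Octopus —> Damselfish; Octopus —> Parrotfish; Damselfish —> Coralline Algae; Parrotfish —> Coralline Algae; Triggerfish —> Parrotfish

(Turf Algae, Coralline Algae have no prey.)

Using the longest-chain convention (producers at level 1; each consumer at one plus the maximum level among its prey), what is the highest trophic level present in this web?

Producers (level 1): Turf Algae, Coralline Algae.
Coralline Algae → Parrotfish → Triggerfish gives Triggerfish level 3.
No species has a prey at level 3, so no species reaches level 4.

3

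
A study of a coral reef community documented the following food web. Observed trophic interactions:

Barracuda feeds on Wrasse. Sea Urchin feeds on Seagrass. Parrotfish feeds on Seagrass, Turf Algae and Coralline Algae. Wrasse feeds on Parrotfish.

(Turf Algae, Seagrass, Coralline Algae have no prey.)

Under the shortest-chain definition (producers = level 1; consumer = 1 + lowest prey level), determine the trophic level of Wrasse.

Turf Algae is a producer → level 1.
Parrotfish eats Turf Algae → level 2.
Wrasse eats Parrotfish → level 3.
No prey of Wrasse is below level 2, so 3 is the minimum.

Trophic level 3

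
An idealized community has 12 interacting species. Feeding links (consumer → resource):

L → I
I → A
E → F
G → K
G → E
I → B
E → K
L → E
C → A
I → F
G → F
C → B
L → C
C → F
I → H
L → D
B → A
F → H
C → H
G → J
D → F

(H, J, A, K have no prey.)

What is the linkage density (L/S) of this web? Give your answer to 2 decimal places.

There are L = 21 links among S = 12 species.
L/S = 21/12 = 1.7500 ≈ 1.75.

L/S = 1.75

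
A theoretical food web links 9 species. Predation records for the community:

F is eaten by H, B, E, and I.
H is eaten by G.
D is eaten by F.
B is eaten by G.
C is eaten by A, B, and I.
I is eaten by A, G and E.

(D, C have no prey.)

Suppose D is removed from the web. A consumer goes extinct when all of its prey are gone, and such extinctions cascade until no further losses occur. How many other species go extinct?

Remove D.
Round 1: F (all prey gone) → extinct.
Round 2: H (all prey gone) → extinct.
No further losses. Total secondary extinctions: 2.

2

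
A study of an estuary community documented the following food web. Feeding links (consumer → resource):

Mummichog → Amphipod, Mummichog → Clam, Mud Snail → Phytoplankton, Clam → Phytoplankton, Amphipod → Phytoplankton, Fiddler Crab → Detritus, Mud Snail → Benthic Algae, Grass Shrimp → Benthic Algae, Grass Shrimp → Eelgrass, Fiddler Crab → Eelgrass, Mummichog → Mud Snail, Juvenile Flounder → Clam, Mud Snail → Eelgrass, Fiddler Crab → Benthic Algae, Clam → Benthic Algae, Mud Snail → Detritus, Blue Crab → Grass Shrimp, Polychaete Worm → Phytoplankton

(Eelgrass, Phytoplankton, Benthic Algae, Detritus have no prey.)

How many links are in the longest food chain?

One longest chain: Phytoplankton → Amphipod → Mummichog.
It has 3 species and 2 links.

2 links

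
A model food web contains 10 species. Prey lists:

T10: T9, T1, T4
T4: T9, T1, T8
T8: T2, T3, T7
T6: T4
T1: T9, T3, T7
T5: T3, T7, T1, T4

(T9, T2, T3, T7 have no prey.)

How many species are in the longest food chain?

One longest chain: T9 → T1 → T4 → T6.
It has 4 species and 3 links.

4 species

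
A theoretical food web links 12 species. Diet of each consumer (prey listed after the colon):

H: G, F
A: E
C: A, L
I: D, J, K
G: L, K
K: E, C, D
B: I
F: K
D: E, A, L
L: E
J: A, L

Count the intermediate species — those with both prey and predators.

Intermediate species (has both prey and predators): A, L, C, D, J, K, G, F, I.
Count: 9.

9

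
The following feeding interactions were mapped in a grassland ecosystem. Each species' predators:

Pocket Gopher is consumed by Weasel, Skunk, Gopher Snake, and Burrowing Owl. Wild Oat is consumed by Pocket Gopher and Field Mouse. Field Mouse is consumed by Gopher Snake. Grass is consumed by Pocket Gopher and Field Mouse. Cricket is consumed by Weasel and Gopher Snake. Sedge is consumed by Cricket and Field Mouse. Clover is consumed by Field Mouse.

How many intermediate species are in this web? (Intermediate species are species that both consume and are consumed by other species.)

3

Intermediate species (has both prey and predators): Field Mouse, Cricket, Pocket Gopher.
Count: 3.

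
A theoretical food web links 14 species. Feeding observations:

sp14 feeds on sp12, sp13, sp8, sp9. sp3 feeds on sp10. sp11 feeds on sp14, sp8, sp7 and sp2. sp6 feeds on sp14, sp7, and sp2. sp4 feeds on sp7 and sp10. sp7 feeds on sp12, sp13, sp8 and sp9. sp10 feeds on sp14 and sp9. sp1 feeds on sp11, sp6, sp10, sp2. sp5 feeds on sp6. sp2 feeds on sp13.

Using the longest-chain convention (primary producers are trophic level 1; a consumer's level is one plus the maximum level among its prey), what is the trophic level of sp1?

Trophic level 4

sp13 is a producer → level 1.
sp2 eats sp13 → level 2.
sp6 eats sp2 (level 2); other prey at levels: sp14 2, sp7 2 → level 3.
sp1 eats sp6 (level 3); other prey at levels: sp2 2, sp10 3, sp11 3 → level 4.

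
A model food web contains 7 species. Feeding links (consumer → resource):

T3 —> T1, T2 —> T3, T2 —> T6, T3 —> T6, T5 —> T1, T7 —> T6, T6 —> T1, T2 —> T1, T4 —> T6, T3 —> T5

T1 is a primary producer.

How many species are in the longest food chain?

One longest chain: T1 → T6 → T3 → T2.
It has 4 species and 3 links.

4 species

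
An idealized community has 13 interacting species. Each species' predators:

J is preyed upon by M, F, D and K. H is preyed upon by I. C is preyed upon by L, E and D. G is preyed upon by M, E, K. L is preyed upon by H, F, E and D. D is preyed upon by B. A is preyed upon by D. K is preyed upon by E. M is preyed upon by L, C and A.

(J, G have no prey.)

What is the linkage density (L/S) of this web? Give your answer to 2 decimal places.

There are L = 21 links among S = 13 species.
L/S = 21/13 = 1.6154 ≈ 1.62.

L/S = 1.62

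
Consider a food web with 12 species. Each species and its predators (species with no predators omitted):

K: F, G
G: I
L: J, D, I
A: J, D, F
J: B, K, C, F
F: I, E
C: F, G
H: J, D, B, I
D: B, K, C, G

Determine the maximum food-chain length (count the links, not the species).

One longest chain: L → J → K → F → I.
It has 5 species and 4 links.

4 links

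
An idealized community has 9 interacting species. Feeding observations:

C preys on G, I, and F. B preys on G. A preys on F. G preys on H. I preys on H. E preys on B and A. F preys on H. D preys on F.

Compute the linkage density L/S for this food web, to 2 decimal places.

There are L = 11 links among S = 9 species.
L/S = 11/9 = 1.2222 ≈ 1.22.

L/S = 1.22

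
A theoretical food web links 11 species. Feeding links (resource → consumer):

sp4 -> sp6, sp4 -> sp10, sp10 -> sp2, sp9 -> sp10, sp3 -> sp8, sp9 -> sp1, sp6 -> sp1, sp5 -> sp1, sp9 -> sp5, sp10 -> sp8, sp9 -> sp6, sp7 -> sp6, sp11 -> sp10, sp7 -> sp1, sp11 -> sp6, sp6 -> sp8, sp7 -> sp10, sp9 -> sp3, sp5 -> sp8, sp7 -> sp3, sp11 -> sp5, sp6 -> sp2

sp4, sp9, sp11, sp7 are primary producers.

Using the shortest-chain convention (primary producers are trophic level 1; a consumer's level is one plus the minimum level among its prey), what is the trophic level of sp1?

sp9 is a producer → level 1.
sp1 eats sp9 → level 2.

Trophic level 2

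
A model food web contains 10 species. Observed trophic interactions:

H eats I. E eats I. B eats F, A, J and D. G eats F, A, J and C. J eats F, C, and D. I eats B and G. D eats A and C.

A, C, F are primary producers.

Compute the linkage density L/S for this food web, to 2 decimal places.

There are L = 17 links among S = 10 species.
L/S = 17/10 = 1.7000 ≈ 1.70.

L/S = 1.70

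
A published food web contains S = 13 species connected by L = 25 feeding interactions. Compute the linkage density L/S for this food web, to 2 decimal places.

There are L = 25 links among S = 13 species.
L/S = 25/13 = 1.9231 ≈ 1.92.

L/S = 1.92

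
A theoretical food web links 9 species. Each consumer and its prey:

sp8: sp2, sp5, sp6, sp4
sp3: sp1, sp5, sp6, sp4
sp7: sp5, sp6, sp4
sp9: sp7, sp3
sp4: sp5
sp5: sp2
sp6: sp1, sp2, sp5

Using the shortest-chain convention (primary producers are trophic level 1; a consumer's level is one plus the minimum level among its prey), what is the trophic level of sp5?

sp2 is a producer → level 1.
sp5 eats sp2 → level 2.

Trophic level 2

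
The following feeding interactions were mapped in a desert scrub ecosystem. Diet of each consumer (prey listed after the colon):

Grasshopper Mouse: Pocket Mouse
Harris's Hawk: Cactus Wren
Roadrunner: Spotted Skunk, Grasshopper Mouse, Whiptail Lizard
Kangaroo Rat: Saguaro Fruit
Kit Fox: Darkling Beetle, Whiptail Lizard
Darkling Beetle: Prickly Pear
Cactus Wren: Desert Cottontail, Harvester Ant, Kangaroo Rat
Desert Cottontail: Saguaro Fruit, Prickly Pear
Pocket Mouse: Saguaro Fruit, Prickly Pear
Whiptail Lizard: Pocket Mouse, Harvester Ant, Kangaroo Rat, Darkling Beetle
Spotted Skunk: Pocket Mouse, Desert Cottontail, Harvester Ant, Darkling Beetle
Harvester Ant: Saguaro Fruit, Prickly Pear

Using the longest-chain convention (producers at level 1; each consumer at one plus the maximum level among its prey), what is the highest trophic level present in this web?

4

Producers (level 1): Saguaro Fruit, Prickly Pear.
Saguaro Fruit → Pocket Mouse → Grasshopper Mouse → Roadrunner gives Roadrunner level 4.
No species has a prey at level 4, so no species reaches level 5.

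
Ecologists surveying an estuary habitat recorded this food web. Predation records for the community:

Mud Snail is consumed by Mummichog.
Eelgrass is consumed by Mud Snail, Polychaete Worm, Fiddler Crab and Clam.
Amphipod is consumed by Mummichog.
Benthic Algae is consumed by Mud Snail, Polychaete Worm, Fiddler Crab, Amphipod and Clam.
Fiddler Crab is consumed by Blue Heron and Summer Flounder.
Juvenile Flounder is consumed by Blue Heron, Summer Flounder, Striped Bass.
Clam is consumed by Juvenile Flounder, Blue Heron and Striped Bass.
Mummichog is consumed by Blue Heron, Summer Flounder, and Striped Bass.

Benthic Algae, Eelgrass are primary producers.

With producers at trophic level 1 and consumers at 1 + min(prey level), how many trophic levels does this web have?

3

Producers (level 1): Benthic Algae, Eelgrass.
Following each consumer down to its lowest-level prey: Benthic Algae → Clam → Blue Heron (levels 1 through 3).
All prey of Blue Heron (Clam 2, Fiddler Crab 2, Juvenile Flounder 3, Mummichog 3) are at level 2 or above, so Blue Heron is at level 1 + 2 = 3.
Every consumer has at least one prey at level 2 or below, so none exceeds level 3.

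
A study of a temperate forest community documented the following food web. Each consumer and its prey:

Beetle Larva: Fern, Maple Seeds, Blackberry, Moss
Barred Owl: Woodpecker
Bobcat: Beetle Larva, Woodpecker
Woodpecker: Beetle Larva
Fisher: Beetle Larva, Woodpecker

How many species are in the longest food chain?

4 species

One longest chain: Fern → Beetle Larva → Woodpecker → Fisher.
It has 4 species and 3 links.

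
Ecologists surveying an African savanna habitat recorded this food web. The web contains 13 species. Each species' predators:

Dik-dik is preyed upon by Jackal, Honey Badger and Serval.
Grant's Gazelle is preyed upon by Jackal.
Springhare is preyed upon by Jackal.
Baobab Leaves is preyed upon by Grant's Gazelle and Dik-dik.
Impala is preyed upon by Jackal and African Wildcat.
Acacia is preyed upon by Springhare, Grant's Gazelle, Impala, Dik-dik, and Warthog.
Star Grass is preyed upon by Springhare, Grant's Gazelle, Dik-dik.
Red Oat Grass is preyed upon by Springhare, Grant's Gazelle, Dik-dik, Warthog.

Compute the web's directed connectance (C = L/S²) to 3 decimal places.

C = 0.124

The web has S = 13 species and L = 21 feeding links.
C = L / S² = 21 / 169 = 0.1243 ≈ 0.124.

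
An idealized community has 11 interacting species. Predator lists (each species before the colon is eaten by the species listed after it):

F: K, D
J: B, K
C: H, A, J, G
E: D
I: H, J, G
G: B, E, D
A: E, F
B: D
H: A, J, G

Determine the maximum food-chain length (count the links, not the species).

4 links

One longest chain: I → H → A → F → K.
It has 5 species and 4 links.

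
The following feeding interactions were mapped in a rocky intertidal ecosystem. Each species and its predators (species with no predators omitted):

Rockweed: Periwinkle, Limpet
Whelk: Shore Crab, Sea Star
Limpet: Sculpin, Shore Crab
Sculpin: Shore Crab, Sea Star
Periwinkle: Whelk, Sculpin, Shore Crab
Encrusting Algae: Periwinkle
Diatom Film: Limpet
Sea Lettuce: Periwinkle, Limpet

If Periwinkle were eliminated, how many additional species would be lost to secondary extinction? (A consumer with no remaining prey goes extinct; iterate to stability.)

1

Remove Periwinkle.
Round 1: Whelk (all prey gone) → extinct.
No further losses. Total secondary extinctions: 1.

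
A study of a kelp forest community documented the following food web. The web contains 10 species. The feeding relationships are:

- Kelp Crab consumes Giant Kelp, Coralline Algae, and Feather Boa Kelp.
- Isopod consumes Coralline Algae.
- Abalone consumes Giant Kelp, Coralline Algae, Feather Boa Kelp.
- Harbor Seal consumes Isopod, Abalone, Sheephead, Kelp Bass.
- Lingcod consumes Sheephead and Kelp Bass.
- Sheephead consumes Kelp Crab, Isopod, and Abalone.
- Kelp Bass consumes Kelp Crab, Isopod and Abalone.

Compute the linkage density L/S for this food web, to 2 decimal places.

There are L = 19 links among S = 10 species.
L/S = 19/10 = 1.9000 ≈ 1.90.

L/S = 1.90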